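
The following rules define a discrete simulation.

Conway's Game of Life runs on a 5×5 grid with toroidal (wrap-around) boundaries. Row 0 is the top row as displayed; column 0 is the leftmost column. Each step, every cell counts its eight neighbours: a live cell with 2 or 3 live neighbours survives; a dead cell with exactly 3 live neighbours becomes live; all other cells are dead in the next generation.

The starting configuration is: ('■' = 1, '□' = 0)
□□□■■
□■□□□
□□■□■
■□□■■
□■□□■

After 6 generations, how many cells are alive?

t=0: □□□■■
□■□□□
□□■□■
■□□■■
□■□□■
t=1: □□■■■
■□■□■
□■■□■
□■■□□
□□■□□
t=2: ■□■□■
□□□□□
□□□□■
■□□□□
□□□□□
t=3: □□□□□
■□□■■
□□□□□
□□□□□
■■□□■
t=4: □■□■□
□□□□■
□□□□■
■□□□□
■□□□□
t=5: ■□□□■
■□□■■
■□□□■
■□□□■
■■□□■
t=6: □□□□□
□■□■□
□■□□□
□□□■□
□■□■□

6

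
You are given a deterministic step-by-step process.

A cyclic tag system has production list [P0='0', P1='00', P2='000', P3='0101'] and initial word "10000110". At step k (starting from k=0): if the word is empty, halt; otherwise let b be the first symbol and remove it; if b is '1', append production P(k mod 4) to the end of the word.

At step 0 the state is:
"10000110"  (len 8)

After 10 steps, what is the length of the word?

4

k=0  "10000110"  (len 8)
k=1  "00001100"  (len 8)
k=2  "0001100"  (len 7)
k=3  "001100"  (len 6)
k=4  "01100"  (len 5)
k=5  "1100"  (len 4)
k=6  "10000"  (len 5)
k=7  "0000000"  (len 7)
k=8  "000000"  (len 6)
k=9  "00000"  (len 5)
k=10  "0000"  (len 4)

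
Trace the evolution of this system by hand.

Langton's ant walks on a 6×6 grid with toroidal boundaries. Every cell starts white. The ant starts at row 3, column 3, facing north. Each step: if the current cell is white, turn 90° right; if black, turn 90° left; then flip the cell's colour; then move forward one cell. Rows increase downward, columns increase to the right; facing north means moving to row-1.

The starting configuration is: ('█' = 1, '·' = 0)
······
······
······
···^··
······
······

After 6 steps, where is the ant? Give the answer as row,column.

[0] ······
······
······
···^··
······
······
[1] ······
······
······
···█>·
······
······
[2] ······
······
······
···██·
····v·
······
[3] ······
······
······
···██·
···<█·
······
[4] ······
······
······
···^█·
···██·
······
[5] ······
······
······
··<·█·
···██·
······
[6] ······
······
··^···
··█·█·
···██·
······

2,2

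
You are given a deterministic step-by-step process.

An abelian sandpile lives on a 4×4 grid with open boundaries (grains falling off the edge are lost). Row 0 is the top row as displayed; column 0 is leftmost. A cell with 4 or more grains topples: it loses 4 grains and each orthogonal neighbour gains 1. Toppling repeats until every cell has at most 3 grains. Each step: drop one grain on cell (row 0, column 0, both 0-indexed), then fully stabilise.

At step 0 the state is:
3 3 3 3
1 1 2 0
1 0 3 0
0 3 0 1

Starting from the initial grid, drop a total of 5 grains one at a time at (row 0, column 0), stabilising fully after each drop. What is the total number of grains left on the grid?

t=0: 3 3 3 3
1 1 2 0
1 0 3 0
0 3 0 1
t=1: 1 1 1 0
2 2 3 1
1 0 3 0
0 3 0 1
t=2: 2 1 1 0
2 2 3 1
1 0 3 0
0 3 0 1
t=3: 3 1 1 0
2 2 3 1
1 0 3 0
0 3 0 1
t=4: 0 2 1 0
3 2 3 1
1 0 3 0
0 3 0 1
t=5: 1 2 1 0
3 2 3 1
1 0 3 0
0 3 0 1

21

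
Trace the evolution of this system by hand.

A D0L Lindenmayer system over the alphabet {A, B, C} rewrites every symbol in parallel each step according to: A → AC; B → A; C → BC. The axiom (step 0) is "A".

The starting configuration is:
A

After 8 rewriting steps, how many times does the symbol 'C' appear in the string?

[0] A
[1] AC
[2] ACBC
[3] ACBCABC
[4] ACBCABCACABC
[5] ACBCABCACABCACBCACABC
[6] ACBCABCACABCACBCACABCACBCABCACBCACABC
[7] ACBCABCACABCACBCACABCACBCABCACBCACABCACBCABCACABCACBCABCACBCACABC
[8] ACBCABCACABCACBCACABCACBCABCACBCACABCACBCABCACABCACBCABCACBCACABCACBCABCACABCACBCACABCACBCABCACABCACBCABCACBCACABC

49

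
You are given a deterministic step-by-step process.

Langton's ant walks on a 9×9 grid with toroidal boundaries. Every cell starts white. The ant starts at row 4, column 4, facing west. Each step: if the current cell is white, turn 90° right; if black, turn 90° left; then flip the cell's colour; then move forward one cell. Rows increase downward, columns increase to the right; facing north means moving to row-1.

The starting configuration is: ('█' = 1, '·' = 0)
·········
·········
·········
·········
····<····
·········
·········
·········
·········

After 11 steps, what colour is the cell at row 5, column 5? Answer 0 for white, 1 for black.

0) ·········
·········
·········
·········
····<····
·········
·········
·········
·········
1) ·········
·········
·········
····^····
····█····
·········
·········
·········
·········
2) ·········
·········
·········
····█>···
····█····
·········
·········
·········
·········
3) ·········
·········
·········
····██···
····█v···
·········
·········
·········
·········
4) ·········
·········
·········
····██···
····<█···
·········
·········
·········
·········
5) ·········
·········
·········
····██···
·····█···
····v····
·········
·········
·········
6) ·········
·········
·········
····██···
·····█···
···<█····
·········
·········
·········
7) ·········
·········
·········
····██···
···^·█···
···██····
·········
·········
·········
8) ·········
·········
·········
····██···
···█>█···
···██····
·········
·········
·········
9) ·········
·········
·········
····██···
···███···
···█v····
·········
·········
·········
10) ·········
·········
·········
····██···
···███···
···█·>···
·········
·········
·········
11) ·········
·········
·········
····██···
···███···
···█·█···
·····v···
·········
·········

1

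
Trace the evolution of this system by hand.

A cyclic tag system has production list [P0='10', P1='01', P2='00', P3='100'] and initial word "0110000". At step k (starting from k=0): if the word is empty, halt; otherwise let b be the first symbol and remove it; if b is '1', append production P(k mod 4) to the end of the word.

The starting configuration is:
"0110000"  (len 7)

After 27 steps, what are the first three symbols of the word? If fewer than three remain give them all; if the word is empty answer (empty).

k=0  "0110000"  (len 7)
k=1  "110000"  (len 6)
k=2  "1000001"  (len 7)
k=3  "00000100"  (len 8)
k=4  "0000100"  (len 7)
k=5  "000100"  (len 6)
k=6  "00100"  (len 5)
k=7  "0100"  (len 4)
k=8  "100"  (len 3)
k=9  "0010"  (len 4)
k=10  "010"  (len 3)
k=11  "10"  (len 2)
k=12  "0100"  (len 4)
k=13  "100"  (len 3)
k=14  "0001"  (len 4)
k=15  "001"  (len 3)
k=16  "01"  (len 2)
k=17  "1"  (len 1)
k=18  "01"  (len 2)
k=19  "1"  (len 1)
k=20  "100"  (len 3)
k=21  "0010"  (len 4)
k=22  "010"  (len 3)
k=23  "10"  (len 2)
k=24  "0100"  (len 4)
k=25  "100"  (len 3)
k=26  "0001"  (len 4)
k=27  "001"  (len 3)

001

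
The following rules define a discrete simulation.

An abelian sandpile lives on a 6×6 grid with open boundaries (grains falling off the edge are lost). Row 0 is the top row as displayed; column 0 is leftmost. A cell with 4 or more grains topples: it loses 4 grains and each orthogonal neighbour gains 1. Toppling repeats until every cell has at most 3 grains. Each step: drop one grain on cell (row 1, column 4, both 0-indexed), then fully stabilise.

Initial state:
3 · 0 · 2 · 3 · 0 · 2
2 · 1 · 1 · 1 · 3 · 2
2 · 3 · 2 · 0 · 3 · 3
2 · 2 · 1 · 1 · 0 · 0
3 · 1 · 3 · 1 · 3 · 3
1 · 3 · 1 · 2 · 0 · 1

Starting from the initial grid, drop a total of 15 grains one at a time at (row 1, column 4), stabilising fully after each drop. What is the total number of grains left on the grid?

68

0) 3 · 0 · 2 · 3 · 0 · 2
2 · 1 · 1 · 1 · 3 · 2
2 · 3 · 2 · 0 · 3 · 3
2 · 2 · 1 · 1 · 0 · 0
3 · 1 · 3 · 1 · 3 · 3
1 · 3 · 1 · 2 · 0 · 1
1) 3 · 0 · 2 · 3 · 1 · 3
2 · 1 · 1 · 2 · 2 · 0
2 · 3 · 2 · 1 · 1 · 1
2 · 2 · 1 · 1 · 1 · 1
3 · 1 · 3 · 1 · 3 · 3
1 · 3 · 1 · 2 · 0 · 1
2) 3 · 0 · 2 · 3 · 1 · 3
2 · 1 · 1 · 2 · 3 · 0
2 · 3 · 2 · 1 · 1 · 1
2 · 2 · 1 · 1 · 1 · 1
3 · 1 · 3 · 1 · 3 · 3
1 · 3 · 1 · 2 · 0 · 1
3) 3 · 0 · 2 · 3 · 2 · 3
2 · 1 · 1 · 3 · 0 · 1
2 · 3 · 2 · 1 · 2 · 1
2 · 2 · 1 · 1 · 1 · 1
3 · 1 · 3 · 1 · 3 · 3
1 · 3 · 1 · 2 · 0 · 1
4) 3 · 0 · 2 · 3 · 2 · 3
2 · 1 · 1 · 3 · 1 · 1
2 · 3 · 2 · 1 · 2 · 1
2 · 2 · 1 · 1 · 1 · 1
3 · 1 · 3 · 1 · 3 · 3
1 · 3 · 1 · 2 · 0 · 1
5) 3 · 0 · 2 · 3 · 2 · 3
2 · 1 · 1 · 3 · 2 · 1
2 · 3 · 2 · 1 · 2 · 1
2 · 2 · 1 · 1 · 1 · 1
3 · 1 · 3 · 1 · 3 · 3
1 · 3 · 1 · 2 · 0 · 1
6) 3 · 0 · 2 · 3 · 2 · 3
2 · 1 · 1 · 3 · 3 · 1
2 · 3 · 2 · 1 · 2 · 1
2 · 2 · 1 · 1 · 1 · 1
3 · 1 · 3 · 1 · 3 · 3
1 · 3 · 1 · 2 · 0 · 1
7) 3 · 0 · 3 · 1 · 1 · 0
2 · 1 · 2 · 1 · 2 · 3
2 · 3 · 2 · 2 · 3 · 1
2 · 2 · 1 · 1 · 1 · 1
3 · 1 · 3 · 1 · 3 · 3
1 · 3 · 1 · 2 · 0 · 1
8) 3 · 0 · 3 · 1 · 1 · 0
2 · 1 · 2 · 1 · 3 · 3
2 · 3 · 2 · 2 · 3 · 1
2 · 2 · 1 · 1 · 1 · 1
3 · 1 · 3 · 1 · 3 · 3
1 · 3 · 1 · 2 · 0 · 1
9) 3 · 0 · 3 · 1 · 2 · 1
2 · 1 · 2 · 2 · 2 · 0
2 · 3 · 2 · 3 · 0 · 3
2 · 2 · 1 · 1 · 2 · 1
3 · 1 · 3 · 1 · 3 · 3
1 · 3 · 1 · 2 · 0 · 1
10) 3 · 0 · 3 · 1 · 2 · 1
2 · 1 · 2 · 2 · 3 · 0
2 · 3 · 2 · 3 · 0 · 3
2 · 2 · 1 · 1 · 2 · 1
3 · 1 · 3 · 1 · 3 · 3
1 · 3 · 1 · 2 · 0 · 1
11) 3 · 0 · 3 · 1 · 3 · 1
2 · 1 · 2 · 3 · 0 · 1
2 · 3 · 2 · 3 · 1 · 3
2 · 2 · 1 · 1 · 2 · 1
3 · 1 · 3 · 1 · 3 · 3
1 · 3 · 1 · 2 · 0 · 1
12) 3 · 0 · 3 · 1 · 3 · 1
2 · 1 · 2 · 3 · 1 · 1
2 · 3 · 2 · 3 · 1 · 3
2 · 2 · 1 · 1 · 2 · 1
3 · 1 · 3 · 1 · 3 · 3
1 · 3 · 1 · 2 · 0 · 1
13) 3 · 0 · 3 · 1 · 3 · 1
2 · 1 · 2 · 3 · 2 · 1
2 · 3 · 2 · 3 · 1 · 3
2 · 2 · 1 · 1 · 2 · 1
3 · 1 · 3 · 1 · 3 · 3
1 · 3 · 1 · 2 · 0 · 1
14) 3 · 0 · 3 · 1 · 3 · 1
2 · 1 · 2 · 3 · 3 · 1
2 · 3 · 2 · 3 · 1 · 3
2 · 2 · 1 · 1 · 2 · 1
3 · 1 · 3 · 1 · 3 · 3
1 · 3 · 1 · 2 · 0 · 1
15) 3 · 0 · 3 · 3 · 0 · 2
2 · 1 · 3 · 1 · 2 · 2
2 · 3 · 3 · 0 · 3 · 3
2 · 2 · 1 · 2 · 2 · 1
3 · 1 · 3 · 1 · 3 · 3
1 · 3 · 1 · 2 · 0 · 1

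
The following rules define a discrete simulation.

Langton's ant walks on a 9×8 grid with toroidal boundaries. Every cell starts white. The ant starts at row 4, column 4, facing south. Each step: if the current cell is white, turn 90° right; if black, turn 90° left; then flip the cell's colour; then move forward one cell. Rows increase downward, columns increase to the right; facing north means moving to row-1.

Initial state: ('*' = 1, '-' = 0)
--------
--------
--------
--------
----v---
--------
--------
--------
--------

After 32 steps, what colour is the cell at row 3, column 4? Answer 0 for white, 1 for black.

0

[0] --------
--------
--------
--------
----v---
--------
--------
--------
--------
[1] --------
--------
--------
--------
---<*---
--------
--------
--------
--------
[2] --------
--------
--------
---^----
---**---
--------
--------
--------
--------
[3] --------
--------
--------
---*>---
---**---
--------
--------
--------
--------
[4] --------
--------
--------
---**---
---*v---
--------
--------
--------
--------
[5] --------
--------
--------
---**---
---*->--
--------
--------
--------
--------
[6] --------
--------
--------
---**---
---*-*--
-----v--
--------
--------
--------
[7] --------
--------
--------
---**---
---*-*--
----<*--
--------
--------
--------
[8] --------
--------
--------
---**---
---*^*--
----**--
--------
--------
--------
[9] --------
--------
--------
---**---
---**>--
----**--
--------
--------
--------
[10] --------
--------
--------
---**^--
---**---
----**--
--------
--------
--------
[11] --------
--------
--------
---***>-
---**---
----**--
--------
--------
--------
[12] --------
--------
--------
---****-
---**-v-
----**--
--------
--------
--------
[13] --------
--------
--------
---****-
---**<*-
----**--
--------
--------
--------
[14] --------
--------
--------
---**^*-
---****-
----**--
--------
--------
--------
[15] --------
--------
--------
---*<-*-
---****-
----**--
--------
--------
--------
[16] --------
--------
--------
---*--*-
---*v**-
----**--
--------
--------
--------
[17] --------
--------
--------
---*--*-
---*->*-
----**--
--------
--------
--------
[18] --------
--------
--------
---*-^*-
---*--*-
----**--
--------
--------
--------
[19] --------
--------
--------
---*-*>-
---*--*-
----**--
--------
--------
--------
[20] --------
--------
------^-
---*-*--
---*--*-
----**--
--------
--------
--------
[21] --------
--------
------*>
---*-*--
---*--*-
----**--
--------
--------
--------
[22] --------
--------
------**
---*-*-v
---*--*-
----**--
--------
--------
--------
[23] --------
--------
------**
---*-*<*
---*--*-
----**--
--------
--------
--------
[24] --------
--------
------^*
---*-***
---*--*-
----**--
--------
--------
--------
[25] --------
--------
-----<-*
---*-***
---*--*-
----**--
--------
--------
--------
[26] --------
-----^--
-----*-*
---*-***
---*--*-
----**--
--------
--------
--------
[27] --------
-----*>-
-----*-*
---*-***
---*--*-
----**--
--------
--------
--------
[28] --------
-----**-
-----*v*
---*-***
---*--*-
----**--
--------
--------
--------
[29] --------
-----**-
-----<**
---*-***
---*--*-
----**--
--------
--------
--------
[30] --------
-----**-
------**
---*-v**
---*--*-
----**--
--------
--------
--------
[31] --------
-----**-
------**
---*-->*
---*--*-
----**--
--------
--------
--------
[32] --------
-----**-
------^*
---*---*
---*--*-
----**--
--------
--------
--------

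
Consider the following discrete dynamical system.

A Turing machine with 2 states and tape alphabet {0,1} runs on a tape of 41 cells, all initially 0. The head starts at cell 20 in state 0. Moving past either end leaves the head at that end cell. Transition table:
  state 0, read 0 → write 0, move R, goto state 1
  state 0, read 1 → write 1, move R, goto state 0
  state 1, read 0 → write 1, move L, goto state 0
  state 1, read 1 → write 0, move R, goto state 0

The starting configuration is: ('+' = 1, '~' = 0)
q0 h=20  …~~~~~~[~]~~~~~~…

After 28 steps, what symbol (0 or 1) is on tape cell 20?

0

t=0: q0 h=20  …~~~~~~[~]~~~~~~…
t=1: q1 h=21  …~~~~~~[~]~~~~~~…
t=2: q0 h=20  …~~~~~~[~]+~~~~~…
t=3: q1 h=21  …~~~~~~[+]~~~~~~…
t=4: q0 h=22  …~~~~~~[~]~~~~~~…
t=5: q1 h=23  …~~~~~~[~]~~~~~~…
t=6: q0 h=22  …~~~~~~[~]+~~~~~…
t=7: q1 h=23  …~~~~~~[+]~~~~~~…
t=8: q0 h=24  …~~~~~~[~]~~~~~~…
t=9: q1 h=25  …~~~~~~[~]~~~~~~…
t=10: q0 h=24  …~~~~~~[~]+~~~~~…
t=11: q1 h=25  …~~~~~~[+]~~~~~~…
t=12: q0 h=26  …~~~~~~[~]~~~~~~…
t=13: q1 h=27  …~~~~~~[~]~~~~~~…
t=14: q0 h=26  …~~~~~~[~]+~~~~~…
t=15: q1 h=27  …~~~~~~[+]~~~~~~…
t=16: q0 h=28  …~~~~~~[~]~~~~~~…
t=17: q1 h=29  …~~~~~~[~]~~~~~~…
t=18: q0 h=28  …~~~~~~[~]+~~~~~…
t=19: q1 h=29  …~~~~~~[+]~~~~~~…
t=20: q0 h=30  …~~~~~~[~]~~~~~~…
t=21: q1 h=31  …~~~~~~[~]~~~~~~…
t=22: q0 h=30  …~~~~~~[~]+~~~~~…
t=23: q1 h=31  …~~~~~~[+]~~~~~~…
t=24: q0 h=32  …~~~~~~[~]~~~~~~…
t=25: q1 h=33  …~~~~~~[~]~~~~~~…
t=26: q0 h=32  …~~~~~~[~]+~~~~~…
t=27: q1 h=33  …~~~~~~[+]~~~~~~…
t=28: q0 h=34  …~~~~~~[~]~~~~~~|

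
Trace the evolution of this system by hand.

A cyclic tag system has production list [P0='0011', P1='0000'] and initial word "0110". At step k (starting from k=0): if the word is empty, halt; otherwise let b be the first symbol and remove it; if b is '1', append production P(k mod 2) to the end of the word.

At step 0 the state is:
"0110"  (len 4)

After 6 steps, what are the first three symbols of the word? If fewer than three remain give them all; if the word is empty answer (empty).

000

t=0: "0110"  (len 4)
t=1: "110"  (len 3)
t=2: "100000"  (len 6)
t=3: "000000011"  (len 9)
t=4: "00000011"  (len 8)
t=5: "0000011"  (len 7)
t=6: "000011"  (len 6)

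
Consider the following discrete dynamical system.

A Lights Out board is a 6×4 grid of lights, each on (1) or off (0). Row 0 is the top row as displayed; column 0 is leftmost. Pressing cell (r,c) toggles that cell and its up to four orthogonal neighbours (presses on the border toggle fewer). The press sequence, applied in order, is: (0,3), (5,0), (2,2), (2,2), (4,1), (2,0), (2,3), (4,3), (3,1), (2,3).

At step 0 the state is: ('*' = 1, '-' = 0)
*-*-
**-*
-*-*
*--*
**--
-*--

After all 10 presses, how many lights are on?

14

t=0: *-*-
**-*
-*-*
*--*
**--
-*--
t=1: *--*
**--
-*-*
*--*
**--
-*--
t=2: *--*
**--
-*-*
*--*
-*--
*---
t=3: *--*
***-
--*-
*-**
-*--
*---
t=4: *--*
**--
-*-*
*--*
-*--
*---
t=5: *--*
**--
-*-*
**-*
*-*-
**--
t=6: *--*
-*--
*--*
-*-*
*-*-
**--
t=7: *--*
-*-*
*-*-
-*--
*-*-
**--
t=8: *--*
-*-*
*-*-
-*-*
*--*
**-*
t=9: *--*
-*-*
***-
*-**
**-*
**-*
t=10: *--*
-*--
**-*
*-*-
**-*
**-*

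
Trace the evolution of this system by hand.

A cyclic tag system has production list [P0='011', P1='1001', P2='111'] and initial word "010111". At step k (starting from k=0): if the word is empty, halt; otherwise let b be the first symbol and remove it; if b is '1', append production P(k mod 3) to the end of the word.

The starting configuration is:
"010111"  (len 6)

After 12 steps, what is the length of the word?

t=0: "010111"  (len 6)
t=1: "10111"  (len 5)
t=2: "01111001"  (len 8)
t=3: "1111001"  (len 7)
t=4: "111001011"  (len 9)
t=5: "110010111001"  (len 12)
t=6: "10010111001111"  (len 14)
t=7: "0010111001111011"  (len 16)
t=8: "010111001111011"  (len 15)
t=9: "10111001111011"  (len 14)
t=10: "0111001111011011"  (len 16)
t=11: "111001111011011"  (len 15)
t=12: "11001111011011111"  (len 17)

17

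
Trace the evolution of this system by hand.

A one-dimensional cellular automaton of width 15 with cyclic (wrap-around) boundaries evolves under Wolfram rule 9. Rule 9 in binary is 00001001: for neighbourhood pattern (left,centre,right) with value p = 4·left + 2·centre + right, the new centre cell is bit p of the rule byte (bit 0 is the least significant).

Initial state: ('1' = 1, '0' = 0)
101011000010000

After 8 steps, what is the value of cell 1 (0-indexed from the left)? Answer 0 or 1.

0

gen 0: 101011000010000
gen 1: 000010011000110
gen 2: 111000010010100
gen 3: 100011000000000
gen 4: 001010011111110
gen 5: 100000010000000
gen 6: 001111000111110
gen 7: 101000010100000
gen 8: 000011000001110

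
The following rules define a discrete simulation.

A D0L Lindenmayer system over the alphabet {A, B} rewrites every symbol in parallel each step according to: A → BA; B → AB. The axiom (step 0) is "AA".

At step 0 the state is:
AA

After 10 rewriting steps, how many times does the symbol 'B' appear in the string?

1024

gen 0: AA
gen 1: BABA
gen 2: ABBAABBA
gen 3: BAABABBABAABABBA
gen 4: ABBABAABBAABABBAABBABAABBAABABBA
gen 5: BAABABBAABBABAABABBABAABBAABABBABAABABBAABBABAABABBABAABBAABABBA
gen 6: ABBABAABBAABABBABAABABBAABBABAABBAABABBAABBABAABABBABAABBA…ABBAABABBABAABABBAABBABAABBAABABBAABBABAABABBABAABBAABABBA  (len 128)
gen 7: BAABABBAABBABAABABBABAABBAABABBAABBABAABBAABABBABAABABBAAB…ABBAABABBABAABABBAABBABAABBAABABBAABBABAABABBABAABBAABABBA  (len 256)
gen 8: ABBABAABBAABABBABAABABBAABBABAABBAABABBAABBABAABABBABAABBA…ABBAABABBABAABABBAABBABAABBAABABBAABBABAABABBABAABBAABABBA  (len 512)
gen 9: BAABABBAABBABAABABBABAABBAABABBAABBABAABBAABABBABAABABBAAB…ABBAABABBABAABABBAABBABAABBAABABBAABBABAABABBABAABBAABABBA  (len 1024)
gen 10: ABBABAABBAABABBABAABABBAABBABAABBAABABBAABBABAABABBABAABBA…ABBAABABBABAABABBAABBABAABBAABABBAABBABAABABBABAABBAABABBA  (len 2048)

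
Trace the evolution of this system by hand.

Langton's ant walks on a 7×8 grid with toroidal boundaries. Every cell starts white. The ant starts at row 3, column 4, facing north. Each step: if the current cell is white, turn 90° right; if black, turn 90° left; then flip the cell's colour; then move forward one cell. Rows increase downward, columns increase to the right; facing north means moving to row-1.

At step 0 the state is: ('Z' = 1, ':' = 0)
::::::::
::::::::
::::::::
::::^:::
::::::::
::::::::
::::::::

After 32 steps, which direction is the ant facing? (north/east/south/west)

t=0: ::::::::
::::::::
::::::::
::::^:::
::::::::
::::::::
::::::::
t=1: ::::::::
::::::::
::::::::
::::Z>::
::::::::
::::::::
::::::::
t=2: ::::::::
::::::::
::::::::
::::ZZ::
:::::v::
::::::::
::::::::
t=3: ::::::::
::::::::
::::::::
::::ZZ::
::::<Z::
::::::::
::::::::
t=4: ::::::::
::::::::
::::::::
::::^Z::
::::ZZ::
::::::::
::::::::
t=5: ::::::::
::::::::
::::::::
:::<:Z::
::::ZZ::
::::::::
::::::::
t=6: ::::::::
::::::::
:::^::::
:::Z:Z::
::::ZZ::
::::::::
::::::::
t=7: ::::::::
::::::::
:::Z>:::
:::Z:Z::
::::ZZ::
::::::::
::::::::
t=8: ::::::::
::::::::
:::ZZ:::
:::ZvZ::
::::ZZ::
::::::::
::::::::
t=9: ::::::::
::::::::
:::ZZ:::
:::<ZZ::
::::ZZ::
::::::::
::::::::
t=10: ::::::::
::::::::
:::ZZ:::
::::ZZ::
:::vZZ::
::::::::
::::::::
t=11: ::::::::
::::::::
:::ZZ:::
::::ZZ::
::<ZZZ::
::::::::
::::::::
t=12: ::::::::
::::::::
:::ZZ:::
::^:ZZ::
::ZZZZ::
::::::::
::::::::
t=13: ::::::::
::::::::
:::ZZ:::
::Z>ZZ::
::ZZZZ::
::::::::
::::::::
t=14: ::::::::
::::::::
:::ZZ:::
::ZZZZ::
::ZvZZ::
::::::::
::::::::
t=15: ::::::::
::::::::
:::ZZ:::
::ZZZZ::
::Z:>Z::
::::::::
::::::::
t=16: ::::::::
::::::::
:::ZZ:::
::ZZ^Z::
::Z::Z::
::::::::
::::::::
t=17: ::::::::
::::::::
:::ZZ:::
::Z<:Z::
::Z::Z::
::::::::
::::::::
t=18: ::::::::
::::::::
:::ZZ:::
::Z::Z::
::Zv:Z::
::::::::
::::::::
t=19: ::::::::
::::::::
:::ZZ:::
::Z::Z::
::<Z:Z::
::::::::
::::::::
t=20: ::::::::
::::::::
:::ZZ:::
::Z::Z::
:::Z:Z::
::v:::::
::::::::
t=21: ::::::::
::::::::
:::ZZ:::
::Z::Z::
:::Z:Z::
:<Z:::::
::::::::
t=22: ::::::::
::::::::
:::ZZ:::
::Z::Z::
:^:Z:Z::
:ZZ:::::
::::::::
t=23: ::::::::
::::::::
:::ZZ:::
::Z::Z::
:Z>Z:Z::
:ZZ:::::
::::::::
t=24: ::::::::
::::::::
:::ZZ:::
::Z::Z::
:ZZZ:Z::
:Zv:::::
::::::::
t=25: ::::::::
::::::::
:::ZZ:::
::Z::Z::
:ZZZ:Z::
:Z:>::::
::::::::
t=26: ::::::::
::::::::
:::ZZ:::
::Z::Z::
:ZZZ:Z::
:Z:Z::::
:::v::::
t=27: ::::::::
::::::::
:::ZZ:::
::Z::Z::
:ZZZ:Z::
:Z:Z::::
::<Z::::
t=28: ::::::::
::::::::
:::ZZ:::
::Z::Z::
:ZZZ:Z::
:Z^Z::::
::ZZ::::
t=29: ::::::::
::::::::
:::ZZ:::
::Z::Z::
:ZZZ:Z::
:ZZ>::::
::ZZ::::
t=30: ::::::::
::::::::
:::ZZ:::
::Z::Z::
:ZZ^:Z::
:ZZ:::::
::ZZ::::
t=31: ::::::::
::::::::
:::ZZ:::
::Z::Z::
:Z<::Z::
:ZZ:::::
::ZZ::::
t=32: ::::::::
::::::::
:::ZZ:::
::Z::Z::
:Z:::Z::
:Zv:::::
::ZZ::::

south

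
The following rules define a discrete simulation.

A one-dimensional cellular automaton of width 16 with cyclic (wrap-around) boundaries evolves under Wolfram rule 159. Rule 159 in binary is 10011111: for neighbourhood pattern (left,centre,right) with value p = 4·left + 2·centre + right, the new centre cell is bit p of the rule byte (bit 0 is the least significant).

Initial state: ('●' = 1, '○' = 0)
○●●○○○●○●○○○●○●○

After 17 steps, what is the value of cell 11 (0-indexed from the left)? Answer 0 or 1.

k=0  ○●●○○○●○●○○○●○●○
k=1  ●●○●●●●○●●●●●○●●
k=2  ●○○●●●○○●●●●○○●●
k=3  ○●●●●○●●●●●○●●●●
k=4  ○●●●○○●●●●○○●●●○
k=5  ●●●○●●●●●○●●●●○●
k=6  ●●○○●●●●○○●●●○○●
k=7  ●○●●●●●○●●●●○●●●
k=8  ○○●●●●○○●●●○○●●●
k=9  ●●●●●○●●●●○●●●●○
k=10  ●●●●○○●●●○○●●●○○
k=11  ●●●○●●●●○●●●●○●●
k=12  ●●○○●●●○○●●●○○●●
k=13  ●○●●●●○●●●●○●●●●
k=14  ○○●●●○○●●●○○●●●●
k=15  ●●●●○●●●●○●●●●●○
k=16  ●●●○○●●●○○●●●●○○
k=17  ●●○●●●●○●●●●●○●●

1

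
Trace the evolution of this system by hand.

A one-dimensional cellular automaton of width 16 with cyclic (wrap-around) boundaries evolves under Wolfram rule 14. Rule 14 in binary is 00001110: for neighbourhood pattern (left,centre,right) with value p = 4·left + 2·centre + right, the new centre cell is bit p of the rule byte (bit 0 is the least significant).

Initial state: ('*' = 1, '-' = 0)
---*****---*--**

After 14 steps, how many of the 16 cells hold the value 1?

6

0) ---*****---*--**
1) --**------**-**-
2) -**------**--*--
3) **------**--**--
4) *------**--**--*
5) ------**--**--**
6) -----**--**--**-
7) ----**--**--**--
8) ---**--**--**---
9) --**--**--**----
10) -**--**--**-----
11) **--**--**------
12) *--**--**------*
13) --**--**------**
14) -**--**------**-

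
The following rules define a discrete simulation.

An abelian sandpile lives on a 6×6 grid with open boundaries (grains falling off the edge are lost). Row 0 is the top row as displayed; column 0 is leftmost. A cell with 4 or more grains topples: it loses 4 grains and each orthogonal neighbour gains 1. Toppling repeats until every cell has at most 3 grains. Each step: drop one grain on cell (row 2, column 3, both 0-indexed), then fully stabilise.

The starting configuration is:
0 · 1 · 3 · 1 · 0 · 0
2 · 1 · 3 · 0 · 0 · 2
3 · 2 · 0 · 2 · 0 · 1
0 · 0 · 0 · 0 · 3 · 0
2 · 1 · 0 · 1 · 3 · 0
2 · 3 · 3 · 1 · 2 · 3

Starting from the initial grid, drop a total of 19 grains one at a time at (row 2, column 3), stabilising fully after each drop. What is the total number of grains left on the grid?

63

[0] 0 · 1 · 3 · 1 · 0 · 0
2 · 1 · 3 · 0 · 0 · 2
3 · 2 · 0 · 2 · 0 · 1
0 · 0 · 0 · 0 · 3 · 0
2 · 1 · 0 · 1 · 3 · 0
2 · 3 · 3 · 1 · 2 · 3
[1] 0 · 1 · 3 · 1 · 0 · 0
2 · 1 · 3 · 0 · 0 · 2
3 · 2 · 0 · 3 · 0 · 1
0 · 0 · 0 · 0 · 3 · 0
2 · 1 · 0 · 1 · 3 · 0
2 · 3 · 3 · 1 · 2 · 3
[2] 0 · 1 · 3 · 1 · 0 · 0
2 · 1 · 3 · 1 · 0 · 2
3 · 2 · 1 · 0 · 1 · 1
0 · 0 · 0 · 1 · 3 · 0
2 · 1 · 0 · 1 · 3 · 0
2 · 3 · 3 · 1 · 2 · 3
[3] 0 · 1 · 3 · 1 · 0 · 0
2 · 1 · 3 · 1 · 0 · 2
3 · 2 · 1 · 1 · 1 · 1
0 · 0 · 0 · 1 · 3 · 0
2 · 1 · 0 · 1 · 3 · 0
2 · 3 · 3 · 1 · 2 · 3
[4] 0 · 1 · 3 · 1 · 0 · 0
2 · 1 · 3 · 1 · 0 · 2
3 · 2 · 1 · 2 · 1 · 1
0 · 0 · 0 · 1 · 3 · 0
2 · 1 · 0 · 1 · 3 · 0
2 · 3 · 3 · 1 · 2 · 3
[5] 0 · 1 · 3 · 1 · 0 · 0
2 · 1 · 3 · 1 · 0 · 2
3 · 2 · 1 · 3 · 1 · 1
0 · 0 · 0 · 1 · 3 · 0
2 · 1 · 0 · 1 · 3 · 0
2 · 3 · 3 · 1 · 2 · 3
[6] 0 · 1 · 3 · 1 · 0 · 0
2 · 1 · 3 · 2 · 0 · 2
3 · 2 · 2 · 0 · 2 · 1
0 · 0 · 0 · 2 · 3 · 0
2 · 1 · 0 · 1 · 3 · 0
2 · 3 · 3 · 1 · 2 · 3
[7] 0 · 1 · 3 · 1 · 0 · 0
2 · 1 · 3 · 2 · 0 · 2
3 · 2 · 2 · 1 · 2 · 1
0 · 0 · 0 · 2 · 3 · 0
2 · 1 · 0 · 1 · 3 · 0
2 · 3 · 3 · 1 · 2 · 3
[8] 0 · 1 · 3 · 1 · 0 · 0
2 · 1 · 3 · 2 · 0 · 2
3 · 2 · 2 · 2 · 2 · 1
0 · 0 · 0 · 2 · 3 · 0
2 · 1 · 0 · 1 · 3 · 0
2 · 3 · 3 · 1 · 2 · 3
[9] 0 · 1 · 3 · 1 · 0 · 0
2 · 1 · 3 · 2 · 0 · 2
3 · 2 · 2 · 3 · 2 · 1
0 · 0 · 0 · 2 · 3 · 0
2 · 1 · 0 · 1 · 3 · 0
2 · 3 · 3 · 1 · 2 · 3
[10] 0 · 1 · 3 · 1 · 0 · 0
2 · 1 · 3 · 3 · 0 · 2
3 · 2 · 3 · 0 · 3 · 1
0 · 0 · 0 · 3 · 3 · 0
2 · 1 · 0 · 1 · 3 · 0
2 · 3 · 3 · 1 · 2 · 3
[11] 0 · 1 · 3 · 1 · 0 · 0
2 · 1 · 3 · 3 · 0 · 2
3 · 2 · 3 · 1 · 3 · 1
0 · 0 · 0 · 3 · 3 · 0
2 · 1 · 0 · 1 · 3 · 0
2 · 3 · 3 · 1 · 2 · 3
[12] 0 · 1 · 3 · 1 · 0 · 0
2 · 1 · 3 · 3 · 0 · 2
3 · 2 · 3 · 2 · 3 · 1
0 · 0 · 0 · 3 · 3 · 0
2 · 1 · 0 · 1 · 3 · 0
2 · 3 · 3 · 1 · 2 · 3
[13] 0 · 1 · 3 · 1 · 0 · 0
2 · 1 · 3 · 3 · 0 · 2
3 · 2 · 3 · 3 · 3 · 1
0 · 0 · 0 · 3 · 3 · 0
2 · 1 · 0 · 1 · 3 · 0
2 · 3 · 3 · 1 · 2 · 3
[14] 0 · 2 · 0 · 3 · 0 · 0
2 · 2 · 2 · 2 · 2 · 2
3 · 3 · 2 · 0 · 2 · 2
0 · 0 · 2 · 2 · 2 · 1
2 · 1 · 0 · 3 · 0 · 1
2 · 3 · 3 · 1 · 3 · 3
[15] 0 · 2 · 0 · 3 · 0 · 0
2 · 2 · 2 · 2 · 2 · 2
3 · 3 · 2 · 1 · 2 · 2
0 · 0 · 2 · 2 · 2 · 1
2 · 1 · 0 · 3 · 0 · 1
2 · 3 · 3 · 1 · 3 · 3
[16] 0 · 2 · 0 · 3 · 0 · 0
2 · 2 · 2 · 2 · 2 · 2
3 · 3 · 2 · 2 · 2 · 2
0 · 0 · 2 · 2 · 2 · 1
2 · 1 · 0 · 3 · 0 · 1
2 · 3 · 3 · 1 · 3 · 3
[17] 0 · 2 · 0 · 3 · 0 · 0
2 · 2 · 2 · 2 · 2 · 2
3 · 3 · 2 · 3 · 2 · 2
0 · 0 · 2 · 2 · 2 · 1
2 · 1 · 0 · 3 · 0 · 1
2 · 3 · 3 · 1 · 3 · 3
[18] 0 · 2 · 0 · 3 · 0 · 0
2 · 2 · 2 · 3 · 2 · 2
3 · 3 · 3 · 0 · 3 · 2
0 · 0 · 2 · 3 · 2 · 1
2 · 1 · 0 · 3 · 0 · 1
2 · 3 · 3 · 1 · 3 · 3
[19] 0 · 2 · 0 · 3 · 0 · 0
2 · 2 · 2 · 3 · 2 · 2
3 · 3 · 3 · 1 · 3 · 2
0 · 0 · 2 · 3 · 2 · 1
2 · 1 · 0 · 3 · 0 · 1
2 · 3 · 3 · 1 · 3 · 3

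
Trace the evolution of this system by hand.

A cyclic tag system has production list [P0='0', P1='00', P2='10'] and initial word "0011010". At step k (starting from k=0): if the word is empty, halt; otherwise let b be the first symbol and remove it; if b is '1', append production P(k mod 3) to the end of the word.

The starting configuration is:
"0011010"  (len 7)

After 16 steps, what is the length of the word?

0

t=0: "0011010"  (len 7)
t=1: "011010"  (len 6)
t=2: "11010"  (len 5)
t=3: "101010"  (len 6)
t=4: "010100"  (len 6)
t=5: "10100"  (len 5)
t=6: "010010"  (len 6)
t=7: "10010"  (len 5)
t=8: "001000"  (len 6)
t=9: "01000"  (len 5)
t=10: "1000"  (len 4)
t=11: "00000"  (len 5)
t=12: "0000"  (len 4)
t=13: "000"  (len 3)
t=14: "00"  (len 2)
t=15: "0"  (len 1)
t=16: (halted — word empty)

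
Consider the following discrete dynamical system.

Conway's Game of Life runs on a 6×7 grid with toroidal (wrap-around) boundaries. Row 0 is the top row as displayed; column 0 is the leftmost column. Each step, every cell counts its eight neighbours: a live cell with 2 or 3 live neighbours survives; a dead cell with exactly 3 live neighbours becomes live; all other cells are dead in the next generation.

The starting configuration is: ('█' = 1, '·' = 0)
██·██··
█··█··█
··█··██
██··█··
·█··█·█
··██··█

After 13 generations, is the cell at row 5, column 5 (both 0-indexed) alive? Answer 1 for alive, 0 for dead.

1

gen 0: ██·██··
█··█··█
··█··██
██··█··
·█··█·█
··██··█
gen 1: ·█··██·
···█···
··████·
·████··
·█··█·█
······█
gen 2: ····██·
·······
·█···█·
██·····
·█··█··
····█·█
gen 3: ····██·
····██·
██·····
███····
·█···█·
···██··
gen 4: ·······
····███
█·█···█
··█···█
██·██··
···█···
gen 5: ····██·
█····██
██·█···
··█··██
██·██··
··███··
gen 6: ·······
██···█·
·██·█··
·····██
██····█
·██····
gen 7: █·█····
███····
·██·█··
··█··██
·██··██
·██····
gen 8: █··█···
█······
·····██
····█·█
···█·██
···█··█
gen 9: █·····█
█······
█····██
█···█··
█··█··█
█·██·██
gen 10: ·····█·
·█···█·
██···█·
·█··█··
··██···
··████·
gen 11: ··██·██
██··██·
███·███
██·██··
·█···█·
··█··█·
gen 12: █·██···
·······
·······
···█···
██·█·██
·███·█·
gen 13: ···██··
·······
·······
█·█·█·█
██·█·██
·····█·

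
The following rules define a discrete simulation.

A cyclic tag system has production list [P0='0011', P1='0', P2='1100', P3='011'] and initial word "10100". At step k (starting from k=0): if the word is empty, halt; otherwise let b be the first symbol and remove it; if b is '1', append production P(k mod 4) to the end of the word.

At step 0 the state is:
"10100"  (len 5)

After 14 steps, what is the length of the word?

0) "10100"  (len 5)
1) "01000011"  (len 8)
2) "1000011"  (len 7)
3) "0000111100"  (len 10)
4) "000111100"  (len 9)
5) "00111100"  (len 8)
6) "0111100"  (len 7)
7) "111100"  (len 6)
8) "11100011"  (len 8)
9) "11000110011"  (len 11)
10) "10001100110"  (len 11)
11) "00011001101100"  (len 14)
12) "0011001101100"  (len 13)
13) "011001101100"  (len 12)
14) "11001101100"  (len 11)

11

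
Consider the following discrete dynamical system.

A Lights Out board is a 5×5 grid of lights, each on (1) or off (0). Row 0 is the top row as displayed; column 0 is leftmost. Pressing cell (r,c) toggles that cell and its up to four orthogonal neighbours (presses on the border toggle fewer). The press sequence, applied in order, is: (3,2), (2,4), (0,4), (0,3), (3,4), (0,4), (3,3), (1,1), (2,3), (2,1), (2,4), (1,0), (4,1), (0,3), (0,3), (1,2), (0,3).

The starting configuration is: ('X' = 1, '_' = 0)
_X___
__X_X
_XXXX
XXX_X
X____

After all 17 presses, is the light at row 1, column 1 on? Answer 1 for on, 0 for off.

0

k=0  _X___
__X_X
_XXXX
XXX_X
X____
k=1  _X___
__X_X
_X_XX
X__XX
X_X__
k=2  _X___
__X__
_X___
X__X_
X_X__
k=3  _X_XX
__X_X
_X___
X__X_
X_X__
k=4  _XX__
__XXX
_X___
X__X_
X_X__
k=5  _XX__
__XXX
_X__X
X___X
X_X_X
k=6  _XXXX
__XX_
_X__X
X___X
X_X_X
k=7  _XXXX
__XX_
_X_XX
X_XX_
X_XXX
k=8  __XXX
XX_X_
___XX
X_XX_
X_XXX
k=9  __XXX
XX___
__X__
X_X__
X_XXX
k=10  __XXX
X____
XX___
XXX__
X_XXX
k=11  __XXX
X___X
XX_XX
XXX_X
X_XXX
k=12  X_XXX
_X__X
_X_XX
XXX_X
X_XXX
k=13  X_XXX
_X__X
_X_XX
X_X_X
_X_XX
k=14  X____
_X_XX
_X_XX
X_X_X
_X_XX
k=15  X_XXX
_X__X
_X_XX
X_X_X
_X_XX
k=16  X__XX
__XXX
_XXXX
X_X_X
_X_XX
k=17  X_X__
__X_X
_XXXX
X_X_X
_X_XX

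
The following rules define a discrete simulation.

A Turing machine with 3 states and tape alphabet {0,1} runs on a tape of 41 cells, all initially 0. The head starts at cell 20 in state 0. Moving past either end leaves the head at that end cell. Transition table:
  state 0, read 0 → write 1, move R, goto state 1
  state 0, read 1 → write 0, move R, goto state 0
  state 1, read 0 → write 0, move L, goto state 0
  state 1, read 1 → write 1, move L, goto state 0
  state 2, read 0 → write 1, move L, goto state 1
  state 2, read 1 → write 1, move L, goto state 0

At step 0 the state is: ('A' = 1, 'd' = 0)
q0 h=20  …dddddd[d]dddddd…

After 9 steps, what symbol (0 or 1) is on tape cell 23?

0

gen 0: q0 h=20  …dddddd[d]dddddd…
gen 1: q1 h=21  …dddddA[d]dddddd…
gen 2: q0 h=20  …dddddd[A]dddddd…
gen 3: q0 h=21  …dddddd[d]dddddd…
gen 4: q1 h=22  …dddddA[d]dddddd…
gen 5: q0 h=21  …dddddd[A]dddddd…
gen 6: q0 h=22  …dddddd[d]dddddd…
gen 7: q1 h=23  …dddddA[d]dddddd…
gen 8: q0 h=22  …dddddd[A]dddddd…
gen 9: q0 h=23  …dddddd[d]dddddd…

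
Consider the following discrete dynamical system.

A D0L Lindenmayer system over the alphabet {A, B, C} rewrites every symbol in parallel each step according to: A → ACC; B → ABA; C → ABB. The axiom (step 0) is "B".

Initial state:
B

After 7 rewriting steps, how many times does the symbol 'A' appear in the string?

938

t=0: B
t=1: ABA
t=2: ACCABAACC
t=3: ACCABBABBACCABAACCACCABBABB
t=4: ACCABBABBACCABAABAACCABAABAACCABBABBACCABAACCACCABBABBACCABBABBACCABAABAACCABAABA
t=5: ACCABBABBACCABAABAACCABAABAACCABBABBACCABAACCACCABAACCACCA…AABAACCABBABBACCABAACCACCABAACCACCABBABBACCABAACCACCABAACC  (len 243)
t=6: ACCABBABBACCABAABAACCABAABAACCABBABBACCABAACCACCABAACCACCA…AABAACCABBABBACCABAACCACCABBABBACCABBABBACCABAACCACCABBABB  (len 729)
t=7: ACCABBABBACCABAABAACCABAABAACCABBABBACCABAACCACCABAACCACCA…AABAACCABBABBACCABAACCACCABBABBACCABBABBACCABAABAACCABAABA  (len 2187)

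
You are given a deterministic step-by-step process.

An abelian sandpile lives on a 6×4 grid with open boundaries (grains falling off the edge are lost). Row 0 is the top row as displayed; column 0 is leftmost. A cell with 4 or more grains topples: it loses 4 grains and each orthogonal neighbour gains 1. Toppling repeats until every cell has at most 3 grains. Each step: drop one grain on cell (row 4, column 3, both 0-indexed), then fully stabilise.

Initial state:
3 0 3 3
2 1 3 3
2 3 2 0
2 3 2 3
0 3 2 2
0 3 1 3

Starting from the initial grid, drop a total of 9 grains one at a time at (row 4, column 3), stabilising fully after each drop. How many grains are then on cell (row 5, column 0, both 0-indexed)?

1

k=0  3 0 3 3
2 1 3 3
2 3 2 0
2 3 2 3
0 3 2 2
0 3 1 3
k=1  3 0 3 3
2 1 3 3
2 3 2 0
2 3 2 3
0 3 2 3
0 3 1 3
k=2  3 0 3 3
2 1 3 3
2 3 2 1
2 3 3 0
0 3 3 2
0 3 2 0
k=3  3 0 3 3
2 1 3 3
2 3 2 1
2 3 3 0
0 3 3 3
0 3 2 0
k=4  3 1 1 1
2 3 2 1
3 1 1 3
3 2 2 2
1 2 3 1
1 1 0 2
k=5  3 1 1 1
2 3 2 1
3 1 1 3
3 2 2 2
1 2 3 2
1 1 0 2
k=6  3 1 1 1
2 3 2 1
3 1 1 3
3 2 2 2
1 2 3 3
1 1 0 2
k=7  3 1 1 1
2 3 2 1
3 1 1 3
3 2 3 3
1 3 0 1
1 1 1 3
k=8  3 1 1 1
2 3 2 1
3 1 1 3
3 2 3 3
1 3 0 2
1 1 1 3
k=9  3 1 1 1
2 3 2 1
3 1 1 3
3 2 3 3
1 3 0 3
1 1 1 3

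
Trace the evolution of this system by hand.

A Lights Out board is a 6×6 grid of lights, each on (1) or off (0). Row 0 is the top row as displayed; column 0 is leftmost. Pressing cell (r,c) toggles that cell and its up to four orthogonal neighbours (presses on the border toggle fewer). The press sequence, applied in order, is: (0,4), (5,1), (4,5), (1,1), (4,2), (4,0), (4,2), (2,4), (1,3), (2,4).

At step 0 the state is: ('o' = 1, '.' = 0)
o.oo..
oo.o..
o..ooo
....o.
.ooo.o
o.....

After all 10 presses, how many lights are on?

k=0  o.oo..
oo.o..
o..ooo
....o.
.ooo.o
o.....
k=1  o.o.oo
oo.oo.
o..ooo
....o.
.ooo.o
o.....
k=2  o.o.oo
oo.oo.
o..ooo
....o.
..oo.o
.oo...
k=3  o.o.oo
oo.oo.
o..ooo
....oo
..ooo.
.oo..o
k=4  ooo.oo
..ooo.
oo.ooo
....oo
..ooo.
.oo..o
k=5  ooo.oo
..ooo.
oo.ooo
..o.oo
.o..o.
.o...o
k=6  ooo.oo
..ooo.
oo.ooo
o.o.oo
o...o.
oo...o
k=7  ooo.oo
..ooo.
oo.ooo
o...oo
ooooo.
ooo..o
k=8  ooo.oo
..oo..
oo....
o....o
ooooo.
ooo..o
k=9  oooooo
....o.
oo.o..
o....o
ooooo.
ooo..o
k=10  oooooo
......
oo..oo
o...oo
ooooo.
ooo..o

22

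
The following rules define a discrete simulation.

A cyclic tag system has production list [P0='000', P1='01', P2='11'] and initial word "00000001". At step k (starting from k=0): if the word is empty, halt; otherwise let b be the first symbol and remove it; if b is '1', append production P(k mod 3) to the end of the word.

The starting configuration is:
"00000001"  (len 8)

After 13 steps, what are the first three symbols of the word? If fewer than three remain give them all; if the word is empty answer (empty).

step 0: "00000001"  (len 8)
step 1: "0000001"  (len 7)
step 2: "000001"  (len 6)
step 3: "00001"  (len 5)
step 4: "0001"  (len 4)
step 5: "001"  (len 3)
step 6: "01"  (len 2)
step 7: "1"  (len 1)
step 8: "01"  (len 2)
step 9: "1"  (len 1)
step 10: "000"  (len 3)
step 11: "00"  (len 2)
step 12: "0"  (len 1)
step 13: (halted — word empty)

(empty)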